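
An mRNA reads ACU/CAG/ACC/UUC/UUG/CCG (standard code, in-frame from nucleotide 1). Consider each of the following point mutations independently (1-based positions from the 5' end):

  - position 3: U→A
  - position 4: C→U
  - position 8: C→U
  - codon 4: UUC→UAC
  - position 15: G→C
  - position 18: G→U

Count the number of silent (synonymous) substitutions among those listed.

Codon 1: ACU (Thr) → ACA (Thr) — synonymous.
Codon 2: CAG (Gln) → UAG (Stop) — nonsense.
Codon 3: ACC (Thr) → AUC (Ile) — missense.
Codon 4: UUC (Phe) → UAC (Tyr) — missense.
Codon 5: UUG (Leu) → UUC (Phe) — missense.
Codon 6: CCG (Pro) → CCU (Pro) — synonymous.
Synonymous: 2 of 6.

2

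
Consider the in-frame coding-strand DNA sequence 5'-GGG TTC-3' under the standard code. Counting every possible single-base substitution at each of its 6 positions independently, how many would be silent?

4

Codon 1 (GGG, Gly): 3 synonymous substitutions.
Codon 2 (TTC, Phe): 1 synonymous substitution.
Total: 3 + 1 = 4.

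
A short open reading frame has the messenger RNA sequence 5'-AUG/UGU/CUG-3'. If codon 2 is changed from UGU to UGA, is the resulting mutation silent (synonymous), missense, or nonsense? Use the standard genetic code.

nonsense

Position 6 falls in codon 2: UGU → Cys.
After the substitution the codon is UGA → Stop.
The new codon is a stop codon, so this is a nonsense mutation.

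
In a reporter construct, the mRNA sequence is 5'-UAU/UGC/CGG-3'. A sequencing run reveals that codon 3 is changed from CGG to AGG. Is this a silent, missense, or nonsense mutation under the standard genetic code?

silent

Position 7 falls in codon 3: CGG → Arg.
After the substitution the codon is AGG → Arg.
Both encode Arg, so the change is synonymous.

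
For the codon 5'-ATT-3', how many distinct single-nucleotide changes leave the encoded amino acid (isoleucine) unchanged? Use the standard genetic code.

2

Position 1: none → 0 synonymous.
Position 2: none → 0 synonymous.
Position 3: ATC, ATA → 2 synonymous.
Total: 0 + 0 + 2 = 2.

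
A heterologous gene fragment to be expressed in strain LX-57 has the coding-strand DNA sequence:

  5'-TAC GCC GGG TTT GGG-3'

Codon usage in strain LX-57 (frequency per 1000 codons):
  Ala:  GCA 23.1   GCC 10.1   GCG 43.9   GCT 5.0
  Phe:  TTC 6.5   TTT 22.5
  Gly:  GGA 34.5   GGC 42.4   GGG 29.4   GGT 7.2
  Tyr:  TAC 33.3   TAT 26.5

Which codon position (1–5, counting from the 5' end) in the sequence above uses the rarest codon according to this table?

2

Codon 1 TAC (Tyr): 33.3 per 1000.
Codon 2 GCC (Ala): 10.1 per 1000.
Codon 3 GGG (Gly): 29.4 per 1000.
Codon 4 TTT (Phe): 22.5 per 1000.
Codon 5 GGG (Gly): 29.4 per 1000.
Lowest frequency is 10.1 at codon 2.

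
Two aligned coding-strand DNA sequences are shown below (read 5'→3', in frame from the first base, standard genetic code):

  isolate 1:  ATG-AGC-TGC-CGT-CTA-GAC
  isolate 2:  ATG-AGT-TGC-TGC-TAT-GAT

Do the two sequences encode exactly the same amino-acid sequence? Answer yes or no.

Codon 1: ATG Met / ATG Met — identical.
Codon 2: AGC Ser / AGT Ser — synonymous.
Codon 3: TGC Cys / TGC Cys — identical.
Codon 4: CGT Arg / TGC Cys — nonsynonymous.
Codon 5: CTA Leu / TAT Tyr — nonsynonymous.
Codon 6: GAC Asp / GAT Asp — synonymous.
Nonsynonymous differences: 2 → different protein.

no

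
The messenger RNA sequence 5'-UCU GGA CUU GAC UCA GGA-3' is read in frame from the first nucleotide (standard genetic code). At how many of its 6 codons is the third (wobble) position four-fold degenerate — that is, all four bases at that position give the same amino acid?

5

Codon 1 UCU (Ser): third position 4-fold.
Codon 2 GGA (Gly): third position 4-fold.
Codon 3 CUU (Leu): third position 4-fold.
Codon 4 GAC (Asp): third position 2-fold.
Codon 5 UCA (Ser): third position 4-fold.
Codon 6 GGA (Gly): third position 4-fold.
Four-fold degenerate third positions: 5.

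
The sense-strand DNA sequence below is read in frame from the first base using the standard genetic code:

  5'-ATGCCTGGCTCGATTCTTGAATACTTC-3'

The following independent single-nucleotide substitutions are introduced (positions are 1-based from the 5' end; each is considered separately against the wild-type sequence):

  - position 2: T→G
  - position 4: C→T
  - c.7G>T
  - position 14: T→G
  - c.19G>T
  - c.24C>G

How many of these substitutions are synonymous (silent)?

Codon 1: ATG (Met) → AGG (Arg) — missense.
Codon 2: CCT (Pro) → TCT (Ser) — missense.
Codon 3: GGC (Gly) → TGC (Cys) — missense.
Codon 5: ATT (Ile) → AGT (Ser) — missense.
Codon 7: GAA (Glu) → TAA (Stop) — nonsense.
Codon 8: TAC (Tyr) → TAG (Stop) — nonsense.
Synonymous: 0 of 6.

0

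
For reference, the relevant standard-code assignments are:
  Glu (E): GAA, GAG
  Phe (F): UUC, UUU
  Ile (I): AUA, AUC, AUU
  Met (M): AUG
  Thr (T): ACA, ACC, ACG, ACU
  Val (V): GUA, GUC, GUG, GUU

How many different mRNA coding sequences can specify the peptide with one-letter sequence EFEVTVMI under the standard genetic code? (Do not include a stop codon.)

1536

Glu: 2 codons.
Phe: 2 codons.
Glu: 2 codons.
Val: 4 codons.
Thr: 4 codons.
Val: 4 codons.
Met: 1 codon.
Ile: 3 codons.
2 × 2 × 2 × 4 × 4 × 4 × 1 × 3 = 1536.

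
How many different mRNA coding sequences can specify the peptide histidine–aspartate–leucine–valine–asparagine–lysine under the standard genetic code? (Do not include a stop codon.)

384

His: 2 codons.
Asp: 2 codons.
Leu: 6 codons.
Val: 4 codons.
Asn: 2 codons.
Lys: 2 codons.
2 × 2 × 6 × 4 × 2 × 2 = 384.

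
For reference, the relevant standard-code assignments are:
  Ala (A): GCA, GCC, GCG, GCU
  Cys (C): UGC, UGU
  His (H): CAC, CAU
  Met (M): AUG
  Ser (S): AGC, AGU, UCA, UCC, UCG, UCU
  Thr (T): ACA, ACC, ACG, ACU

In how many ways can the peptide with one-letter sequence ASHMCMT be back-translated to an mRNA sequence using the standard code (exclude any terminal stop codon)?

384

Ala: 4 codons.
Ser: 6 codons.
His: 2 codons.
Met: 1 codon.
Cys: 2 codons.
Met: 1 codon.
Thr: 4 codons.
4 × 6 × 2 × 1 × 2 × 1 × 4 = 384.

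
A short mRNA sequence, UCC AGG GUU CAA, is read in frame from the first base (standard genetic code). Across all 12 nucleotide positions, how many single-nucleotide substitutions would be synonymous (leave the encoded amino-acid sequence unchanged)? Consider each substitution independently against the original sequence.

Codon 1 (UCC, Ser): 3 synonymous substitutions.
Codon 2 (AGG, Arg): 2 synonymous substitutions.
Codon 3 (GUU, Val): 3 synonymous substitutions.
Codon 4 (CAA, Gln): 1 synonymous substitution.
Total: 3 + 2 + 3 + 1 = 9.

9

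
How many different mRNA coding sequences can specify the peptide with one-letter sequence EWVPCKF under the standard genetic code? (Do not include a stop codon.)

Glu: 2 codons.
Trp: 1 codon.
Val: 4 codons.
Pro: 4 codons.
Cys: 2 codons.
Lys: 2 codons.
Phe: 2 codons.
2 × 1 × 4 × 4 × 2 × 2 × 2 = 256.

256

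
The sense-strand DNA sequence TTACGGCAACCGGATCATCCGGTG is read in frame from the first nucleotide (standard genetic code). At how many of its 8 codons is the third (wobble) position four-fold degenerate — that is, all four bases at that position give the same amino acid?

4

Codon 1 TTA (Leu): third position 2-fold.
Codon 2 CGG (Arg): third position 4-fold.
Codon 3 CAA (Gln): third position 2-fold.
Codon 4 CCG (Pro): third position 4-fold.
Codon 5 GAT (Asp): third position 2-fold.
Codon 6 CAT (His): third position 2-fold.
Codon 7 CCG (Pro): third position 4-fold.
Codon 8 GTG (Val): third position 4-fold.
Four-fold degenerate third positions: 4.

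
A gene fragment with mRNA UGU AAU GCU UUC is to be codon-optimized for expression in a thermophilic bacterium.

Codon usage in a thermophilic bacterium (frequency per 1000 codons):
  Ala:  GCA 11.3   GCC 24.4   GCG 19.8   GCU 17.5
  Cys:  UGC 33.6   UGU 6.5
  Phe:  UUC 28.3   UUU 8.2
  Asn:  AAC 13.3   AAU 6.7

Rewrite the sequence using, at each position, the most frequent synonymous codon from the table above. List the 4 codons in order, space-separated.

Codon 1 (Cys): best is UGC at 33.6.
Codon 2 (Asn): best is AAC at 13.3.
Codon 3 (Ala): best is GCC at 24.4.
Codon 4 (Phe): best is UUC at 28.3.

UGC AAC GCC UUC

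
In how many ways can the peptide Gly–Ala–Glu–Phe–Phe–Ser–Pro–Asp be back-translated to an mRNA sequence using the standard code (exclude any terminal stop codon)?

6144

Gly: 4 codons.
Ala: 4 codons.
Glu: 2 codons.
Phe: 2 codons.
Phe: 2 codons.
Ser: 6 codons.
Pro: 4 codons.
Asp: 2 codons.
4 × 4 × 2 × 2 × 2 × 6 × 4 × 2 = 6144.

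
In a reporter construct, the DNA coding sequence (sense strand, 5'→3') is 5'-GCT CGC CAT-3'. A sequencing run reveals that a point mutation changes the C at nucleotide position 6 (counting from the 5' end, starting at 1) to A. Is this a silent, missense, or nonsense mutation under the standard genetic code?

Position 6 falls in codon 2: CGC → Arg.
After the substitution the codon is CGA → Arg.
Both encode Arg, so the change is synonymous.

silent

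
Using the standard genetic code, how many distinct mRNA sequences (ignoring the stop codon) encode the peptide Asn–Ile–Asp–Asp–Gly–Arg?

576

Asn: 2 codons.
Ile: 3 codons.
Asp: 2 codons.
Asp: 2 codons.
Gly: 4 codons.
Arg: 6 codons.
2 × 3 × 2 × 2 × 4 × 6 = 576.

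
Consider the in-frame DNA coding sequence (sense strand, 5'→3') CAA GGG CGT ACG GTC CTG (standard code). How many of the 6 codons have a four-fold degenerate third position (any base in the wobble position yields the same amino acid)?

Codon 1 CAA (Gln): third position 2-fold.
Codon 2 GGG (Gly): third position 4-fold.
Codon 3 CGT (Arg): third position 4-fold.
Codon 4 ACG (Thr): third position 4-fold.
Codon 5 GTC (Val): third position 4-fold.
Codon 6 CTG (Leu): third position 4-fold.
Four-fold degenerate third positions: 5.

5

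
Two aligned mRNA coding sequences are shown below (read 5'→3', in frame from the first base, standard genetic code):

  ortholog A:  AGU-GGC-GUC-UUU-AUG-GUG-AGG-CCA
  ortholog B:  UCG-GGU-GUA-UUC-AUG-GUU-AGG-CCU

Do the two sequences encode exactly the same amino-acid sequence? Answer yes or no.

Codon 1: AGU Ser / UCG Ser — synonymous.
Codon 2: GGC Gly / GGU Gly — synonymous.
Codon 3: GUC Val / GUA Val — synonymous.
Codon 4: UUU Phe / UUC Phe — synonymous.
Codon 5: AUG Met / AUG Met — identical.
Codon 6: GUG Val / GUU Val — synonymous.
Codon 7: AGG Arg / AGG Arg — identical.
Codon 8: CCA Pro / CCU Pro — synonymous.
Nonsynonymous differences: 0 → same protein.

yes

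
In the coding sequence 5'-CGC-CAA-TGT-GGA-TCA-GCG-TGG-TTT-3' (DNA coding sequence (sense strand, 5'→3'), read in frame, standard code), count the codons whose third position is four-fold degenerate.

4

Codon 1 CGC (Arg): third position 4-fold.
Codon 2 CAA (Gln): third position 2-fold.
Codon 3 TGT (Cys): third position 2-fold.
Codon 4 GGA (Gly): third position 4-fold.
Codon 5 TCA (Ser): third position 4-fold.
Codon 6 GCG (Ala): third position 4-fold.
Codon 7 TGG (Trp): third position 1-fold.
Codon 8 TTT (Phe): third position 2-fold.
Four-fold degenerate third positions: 4.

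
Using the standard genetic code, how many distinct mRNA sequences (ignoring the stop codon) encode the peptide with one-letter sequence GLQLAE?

2304

Gly: 4 codons.
Leu: 6 codons.
Gln: 2 codons.
Leu: 6 codons.
Ala: 4 codons.
Glu: 2 codons.
4 × 6 × 2 × 6 × 4 × 2 = 2304.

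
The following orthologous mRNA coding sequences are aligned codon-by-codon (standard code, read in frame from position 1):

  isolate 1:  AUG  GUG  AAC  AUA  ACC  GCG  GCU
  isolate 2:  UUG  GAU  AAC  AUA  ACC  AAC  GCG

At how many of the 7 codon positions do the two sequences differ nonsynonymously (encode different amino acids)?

Codon 1: AUG Met / UUG Leu — nonsynonymous.
Codon 2: GUG Val / GAU Asp — nonsynonymous.
Codon 3: AAC Asn / AAC Asn — identical.
Codon 4: AUA Ile / AUA Ile — identical.
Codon 5: ACC Thr / ACC Thr — identical.
Codon 6: GCG Ala / AAC Asn — nonsynonymous.
Codon 7: GCU Ala / GCG Ala — synonymous.
Nonsynonymous differences: 3.

3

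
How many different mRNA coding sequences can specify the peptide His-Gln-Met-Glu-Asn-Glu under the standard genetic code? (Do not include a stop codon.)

32

His: 2 codons.
Gln: 2 codons.
Met: 1 codon.
Glu: 2 codons.
Asn: 2 codons.
Glu: 2 codons.
2 × 2 × 1 × 2 × 2 × 2 = 32.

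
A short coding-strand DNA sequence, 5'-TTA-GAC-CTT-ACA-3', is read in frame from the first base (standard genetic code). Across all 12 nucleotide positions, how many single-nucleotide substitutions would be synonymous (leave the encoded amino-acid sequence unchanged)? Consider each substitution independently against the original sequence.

9

Codon 1 (TTA, Leu): 2 synonymous substitutions.
Codon 2 (GAC, Asp): 1 synonymous substitution.
Codon 3 (CTT, Leu): 3 synonymous substitutions.
Codon 4 (ACA, Thr): 3 synonymous substitutions.
Total: 2 + 1 + 3 + 3 = 9.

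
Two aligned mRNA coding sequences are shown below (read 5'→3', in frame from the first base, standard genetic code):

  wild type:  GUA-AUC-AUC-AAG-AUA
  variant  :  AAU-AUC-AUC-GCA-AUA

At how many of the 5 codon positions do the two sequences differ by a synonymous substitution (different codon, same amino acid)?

Codon 1: GUA Val / AAU Asn — nonsynonymous.
Codon 2: AUC Ile / AUC Ile — identical.
Codon 3: AUC Ile / AUC Ile — identical.
Codon 4: AAG Lys / GCA Ala — nonsynonymous.
Codon 5: AUA Ile / AUA Ile — identical.
Synonymous differences: 0.

0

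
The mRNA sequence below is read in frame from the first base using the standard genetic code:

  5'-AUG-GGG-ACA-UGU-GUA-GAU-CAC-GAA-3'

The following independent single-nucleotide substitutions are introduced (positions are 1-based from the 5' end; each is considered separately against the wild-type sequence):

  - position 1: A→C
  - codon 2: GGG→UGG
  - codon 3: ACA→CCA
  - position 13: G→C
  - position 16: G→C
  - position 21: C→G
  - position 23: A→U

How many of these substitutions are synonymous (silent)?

Codon 1: AUG (Met) → CUG (Leu) — missense.
Codon 2: GGG (Gly) → UGG (Trp) — missense.
Codon 3: ACA (Thr) → CCA (Pro) — missense.
Codon 5: GUA (Val) → CUA (Leu) — missense.
Codon 6: GAU (Asp) → CAU (His) — missense.
Codon 7: CAC (His) → CAG (Gln) — missense.
Codon 8: GAA (Glu) → GUA (Val) — missense.
Synonymous: 0 of 7.

0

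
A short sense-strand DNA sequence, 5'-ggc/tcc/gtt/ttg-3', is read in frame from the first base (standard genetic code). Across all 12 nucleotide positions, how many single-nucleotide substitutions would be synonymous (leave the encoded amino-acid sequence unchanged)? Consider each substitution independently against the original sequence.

Codon 1 (GGC, Gly): 3 synonymous substitutions.
Codon 2 (TCC, Ser): 3 synonymous substitutions.
Codon 3 (GTT, Val): 3 synonymous substitutions.
Codon 4 (TTG, Leu): 2 synonymous substitutions.
Total: 3 + 3 + 3 + 2 = 11.

11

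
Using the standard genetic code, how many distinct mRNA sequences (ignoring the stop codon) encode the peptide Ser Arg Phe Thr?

Ser: 6 codons.
Arg: 6 codons.
Phe: 2 codons.
Thr: 4 codons.
6 × 6 × 2 × 4 = 288.

288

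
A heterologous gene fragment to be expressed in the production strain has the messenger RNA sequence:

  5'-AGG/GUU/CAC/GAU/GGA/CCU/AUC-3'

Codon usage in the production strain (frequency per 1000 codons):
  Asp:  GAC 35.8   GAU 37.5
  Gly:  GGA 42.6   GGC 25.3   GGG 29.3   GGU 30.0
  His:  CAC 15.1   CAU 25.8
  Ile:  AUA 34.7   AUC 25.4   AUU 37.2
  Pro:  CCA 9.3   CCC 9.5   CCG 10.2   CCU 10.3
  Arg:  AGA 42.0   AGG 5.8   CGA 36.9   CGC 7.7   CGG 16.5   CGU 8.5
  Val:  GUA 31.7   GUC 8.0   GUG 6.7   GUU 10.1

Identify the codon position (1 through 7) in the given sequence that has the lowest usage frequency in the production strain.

Codon 1 AGG (Arg): 5.8 per 1000.
Codon 2 GUU (Val): 10.1 per 1000.
Codon 3 CAC (His): 15.1 per 1000.
Codon 4 GAU (Asp): 37.5 per 1000.
Codon 5 GGA (Gly): 42.6 per 1000.
Codon 6 CCU (Pro): 10.3 per 1000.
Codon 7 AUC (Ile): 25.4 per 1000.
Lowest frequency is 5.8 at codon 1.

1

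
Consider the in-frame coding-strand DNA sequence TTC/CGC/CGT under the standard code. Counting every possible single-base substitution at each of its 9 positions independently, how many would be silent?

7

Codon 1 (TTC, Phe): 1 synonymous substitution.
Codon 2 (CGC, Arg): 3 synonymous substitutions.
Codon 3 (CGT, Arg): 3 synonymous substitutions.
Total: 1 + 3 + 3 = 7.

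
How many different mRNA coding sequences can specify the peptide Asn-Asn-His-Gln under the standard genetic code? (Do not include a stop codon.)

16

Asn: 2 codons.
Asn: 2 codons.
His: 2 codons.
Gln: 2 codons.
2 × 2 × 2 × 2 = 16.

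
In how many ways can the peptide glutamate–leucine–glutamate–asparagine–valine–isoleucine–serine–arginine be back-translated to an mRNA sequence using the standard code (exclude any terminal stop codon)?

Glu: 2 codons.
Leu: 6 codons.
Glu: 2 codons.
Asn: 2 codons.
Val: 4 codons.
Ile: 3 codons.
Ser: 6 codons.
Arg: 6 codons.
2 × 6 × 2 × 2 × 4 × 3 × 6 × 6 = 20736.

20736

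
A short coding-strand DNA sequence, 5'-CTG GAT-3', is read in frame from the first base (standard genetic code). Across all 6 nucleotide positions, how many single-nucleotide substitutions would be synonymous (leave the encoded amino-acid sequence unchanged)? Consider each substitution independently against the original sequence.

Codon 1 (CTG, Leu): 4 synonymous substitutions.
Codon 2 (GAT, Asp): 1 synonymous substitution.
Total: 4 + 1 = 5.

5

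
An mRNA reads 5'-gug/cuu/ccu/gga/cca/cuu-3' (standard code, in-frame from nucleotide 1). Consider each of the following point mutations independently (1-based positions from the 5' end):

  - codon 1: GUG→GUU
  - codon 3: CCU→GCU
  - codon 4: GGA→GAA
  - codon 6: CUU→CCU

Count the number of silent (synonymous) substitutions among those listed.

Codon 1: GUG (Val) → GUU (Val) — synonymous.
Codon 3: CCU (Pro) → GCU (Ala) — missense.
Codon 4: GGA (Gly) → GAA (Glu) — missense.
Codon 6: CUU (Leu) → CCU (Pro) — missense.
Synonymous: 1 of 4.

1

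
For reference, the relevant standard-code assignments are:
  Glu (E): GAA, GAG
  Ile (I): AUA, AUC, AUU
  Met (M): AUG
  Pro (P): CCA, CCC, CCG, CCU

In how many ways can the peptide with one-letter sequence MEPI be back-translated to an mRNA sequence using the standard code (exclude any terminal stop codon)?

24

Met: 1 codon.
Glu: 2 codons.
Pro: 4 codons.
Ile: 3 codons.
1 × 2 × 4 × 3 = 24.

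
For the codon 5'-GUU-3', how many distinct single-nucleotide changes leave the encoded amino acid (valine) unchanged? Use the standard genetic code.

3

Position 1: none → 0 synonymous.
Position 2: none → 0 synonymous.
Position 3: GUC, GUA, GUG → 3 synonymous.
Total: 0 + 0 + 3 = 3.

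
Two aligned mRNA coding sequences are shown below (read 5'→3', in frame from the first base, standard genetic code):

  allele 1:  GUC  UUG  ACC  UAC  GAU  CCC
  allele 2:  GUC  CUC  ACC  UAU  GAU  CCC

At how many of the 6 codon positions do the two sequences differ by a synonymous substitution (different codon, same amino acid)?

Codon 1: GUC Val / GUC Val — identical.
Codon 2: UUG Leu / CUC Leu — synonymous.
Codon 3: ACC Thr / ACC Thr — identical.
Codon 4: UAC Tyr / UAU Tyr — synonymous.
Codon 5: GAU Asp / GAU Asp — identical.
Codon 6: CCC Pro / CCC Pro — identical.
Synonymous differences: 2.

2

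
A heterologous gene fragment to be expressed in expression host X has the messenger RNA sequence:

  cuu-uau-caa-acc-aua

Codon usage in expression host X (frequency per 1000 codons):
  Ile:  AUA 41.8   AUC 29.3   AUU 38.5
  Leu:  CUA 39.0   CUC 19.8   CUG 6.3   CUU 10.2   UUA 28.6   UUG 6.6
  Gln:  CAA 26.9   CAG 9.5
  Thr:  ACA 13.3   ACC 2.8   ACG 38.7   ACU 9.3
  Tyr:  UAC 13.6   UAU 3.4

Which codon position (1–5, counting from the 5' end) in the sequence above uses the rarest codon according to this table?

Codon 1 CUU (Leu): 10.2 per 1000.
Codon 2 UAU (Tyr): 3.4 per 1000.
Codon 3 CAA (Gln): 26.9 per 1000.
Codon 4 ACC (Thr): 2.8 per 1000.
Codon 5 AUA (Ile): 41.8 per 1000.
Lowest frequency is 2.8 at codon 4.

4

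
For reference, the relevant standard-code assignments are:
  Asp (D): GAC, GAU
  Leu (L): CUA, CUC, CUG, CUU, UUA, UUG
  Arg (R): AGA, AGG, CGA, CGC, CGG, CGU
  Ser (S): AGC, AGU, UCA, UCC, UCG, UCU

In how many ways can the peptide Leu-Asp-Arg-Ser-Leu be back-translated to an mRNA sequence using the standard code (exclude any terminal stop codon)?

Leu: 6 codons.
Asp: 2 codons.
Arg: 6 codons.
Ser: 6 codons.
Leu: 6 codons.
6 × 2 × 6 × 6 × 6 = 2592.

2592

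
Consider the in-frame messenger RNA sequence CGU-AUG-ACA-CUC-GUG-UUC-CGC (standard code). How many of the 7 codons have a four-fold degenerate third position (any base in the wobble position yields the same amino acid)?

5

Codon 1 CGU (Arg): third position 4-fold.
Codon 2 AUG (Met): third position 1-fold.
Codon 3 ACA (Thr): third position 4-fold.
Codon 4 CUC (Leu): third position 4-fold.
Codon 5 GUG (Val): third position 4-fold.
Codon 6 UUC (Phe): third position 2-fold.
Codon 7 CGC (Arg): third position 4-fold.
Four-fold degenerate third positions: 5.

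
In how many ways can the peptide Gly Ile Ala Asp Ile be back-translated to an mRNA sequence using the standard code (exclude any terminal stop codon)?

Gly: 4 codons.
Ile: 3 codons.
Ala: 4 codons.
Asp: 2 codons.
Ile: 3 codons.
4 × 3 × 4 × 2 × 3 = 288.

288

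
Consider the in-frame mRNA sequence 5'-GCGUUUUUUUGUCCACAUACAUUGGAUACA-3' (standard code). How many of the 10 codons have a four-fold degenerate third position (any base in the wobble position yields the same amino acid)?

Codon 1 GCG (Ala): third position 4-fold.
Codon 2 UUU (Phe): third position 2-fold.
Codon 3 UUU (Phe): third position 2-fold.
Codon 4 UGU (Cys): third position 2-fold.
Codon 5 CCA (Pro): third position 4-fold.
Codon 6 CAU (His): third position 2-fold.
Codon 7 ACA (Thr): third position 4-fold.
Codon 8 UUG (Leu): third position 2-fold.
Codon 9 GAU (Asp): third position 2-fold.
Codon 10 ACA (Thr): third position 4-fold.
Four-fold degenerate third positions: 4.

4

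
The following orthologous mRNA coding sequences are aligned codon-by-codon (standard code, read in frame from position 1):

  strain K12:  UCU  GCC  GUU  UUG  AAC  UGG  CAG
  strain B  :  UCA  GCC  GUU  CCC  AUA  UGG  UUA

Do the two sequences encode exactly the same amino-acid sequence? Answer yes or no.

no

Codon 1: UCU Ser / UCA Ser — synonymous.
Codon 2: GCC Ala / GCC Ala — identical.
Codon 3: GUU Val / GUU Val — identical.
Codon 4: UUG Leu / CCC Pro — nonsynonymous.
Codon 5: AAC Asn / AUA Ile — nonsynonymous.
Codon 6: UGG Trp / UGG Trp — identical.
Codon 7: CAG Gln / UUA Leu — nonsynonymous.
Nonsynonymous differences: 3 → different protein.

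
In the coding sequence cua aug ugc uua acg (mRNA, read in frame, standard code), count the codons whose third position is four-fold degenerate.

2

Codon 1 CUA (Leu): third position 4-fold.
Codon 2 AUG (Met): third position 1-fold.
Codon 3 UGC (Cys): third position 2-fold.
Codon 4 UUA (Leu): third position 2-fold.
Codon 5 ACG (Thr): third position 4-fold.
Four-fold degenerate third positions: 2.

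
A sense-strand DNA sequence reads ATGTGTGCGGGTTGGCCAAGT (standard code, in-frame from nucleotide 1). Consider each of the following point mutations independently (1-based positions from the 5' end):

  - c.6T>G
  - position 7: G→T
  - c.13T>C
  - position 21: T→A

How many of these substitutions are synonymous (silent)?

Codon 2: TGT (Cys) → TGG (Trp) — missense.
Codon 3: GCG (Ala) → TCG (Ser) — missense.
Codon 5: TGG (Trp) → CGG (Arg) — missense.
Codon 7: AGT (Ser) → AGA (Arg) — missense.
Synonymous: 0 of 4.

0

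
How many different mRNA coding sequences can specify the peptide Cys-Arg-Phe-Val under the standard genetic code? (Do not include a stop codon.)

96

Cys: 2 codons.
Arg: 6 codons.
Phe: 2 codons.
Val: 4 codons.
2 × 6 × 2 × 4 = 96.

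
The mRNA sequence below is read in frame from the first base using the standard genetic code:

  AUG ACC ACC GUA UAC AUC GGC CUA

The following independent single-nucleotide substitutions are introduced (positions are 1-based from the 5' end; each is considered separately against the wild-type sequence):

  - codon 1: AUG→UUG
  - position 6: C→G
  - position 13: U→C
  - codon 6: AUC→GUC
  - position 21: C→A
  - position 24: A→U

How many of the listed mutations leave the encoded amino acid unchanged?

3

Codon 1: AUG (Met) → UUG (Leu) — missense.
Codon 2: ACC (Thr) → ACG (Thr) — synonymous.
Codon 5: UAC (Tyr) → CAC (His) — missense.
Codon 6: AUC (Ile) → GUC (Val) — missense.
Codon 7: GGC (Gly) → GGA (Gly) — synonymous.
Codon 8: CUA (Leu) → CUU (Leu) — synonymous.
Synonymous: 3 of 6.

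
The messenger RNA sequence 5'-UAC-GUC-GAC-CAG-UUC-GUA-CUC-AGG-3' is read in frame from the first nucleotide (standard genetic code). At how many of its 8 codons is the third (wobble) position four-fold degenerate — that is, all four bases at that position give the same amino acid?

Codon 1 UAC (Tyr): third position 2-fold.
Codon 2 GUC (Val): third position 4-fold.
Codon 3 GAC (Asp): third position 2-fold.
Codon 4 CAG (Gln): third position 2-fold.
Codon 5 UUC (Phe): third position 2-fold.
Codon 6 GUA (Val): third position 4-fold.
Codon 7 CUC (Leu): third position 4-fold.
Codon 8 AGG (Arg): third position 2-fold.
Four-fold degenerate third positions: 3.

3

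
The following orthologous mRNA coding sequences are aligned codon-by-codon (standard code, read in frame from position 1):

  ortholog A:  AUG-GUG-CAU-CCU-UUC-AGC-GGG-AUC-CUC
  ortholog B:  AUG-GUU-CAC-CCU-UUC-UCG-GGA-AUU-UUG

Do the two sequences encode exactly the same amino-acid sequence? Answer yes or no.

Codon 1: AUG Met / AUG Met — identical.
Codon 2: GUG Val / GUU Val — synonymous.
Codon 3: CAU His / CAC His — synonymous.
Codon 4: CCU Pro / CCU Pro — identical.
Codon 5: UUC Phe / UUC Phe — identical.
Codon 6: AGC Ser / UCG Ser — synonymous.
Codon 7: GGG Gly / GGA Gly — synonymous.
Codon 8: AUC Ile / AUU Ile — synonymous.
Codon 9: CUC Leu / UUG Leu — synonymous.
Nonsynonymous differences: 0 → same protein.

yes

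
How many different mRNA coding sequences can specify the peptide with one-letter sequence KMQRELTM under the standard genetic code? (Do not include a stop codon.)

1152

Lys: 2 codons.
Met: 1 codon.
Gln: 2 codons.
Arg: 6 codons.
Glu: 2 codons.
Leu: 6 codons.
Thr: 4 codons.
Met: 1 codon.
2 × 1 × 2 × 6 × 2 × 6 × 4 × 1 = 1152.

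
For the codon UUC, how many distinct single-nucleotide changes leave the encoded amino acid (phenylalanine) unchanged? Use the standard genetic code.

1

Position 1: none → 0 synonymous.
Position 2: none → 0 synonymous.
Position 3: UUU → 1 synonymous.
Total: 0 + 0 + 1 = 1.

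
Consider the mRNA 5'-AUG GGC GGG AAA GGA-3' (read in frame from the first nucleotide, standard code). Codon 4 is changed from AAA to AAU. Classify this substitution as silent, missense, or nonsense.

missense

Position 12 falls in codon 4: AAA → Lys.
After the substitution the codon is AAU → Asn.
Lys ≠ Asn, so this is a missense mutation.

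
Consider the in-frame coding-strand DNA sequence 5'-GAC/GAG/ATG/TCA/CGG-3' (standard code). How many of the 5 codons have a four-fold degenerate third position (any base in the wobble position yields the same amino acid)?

Codon 1 GAC (Asp): third position 2-fold.
Codon 2 GAG (Glu): third position 2-fold.
Codon 3 ATG (Met): third position 1-fold.
Codon 4 TCA (Ser): third position 4-fold.
Codon 5 CGG (Arg): third position 4-fold.
Four-fold degenerate third positions: 2.

2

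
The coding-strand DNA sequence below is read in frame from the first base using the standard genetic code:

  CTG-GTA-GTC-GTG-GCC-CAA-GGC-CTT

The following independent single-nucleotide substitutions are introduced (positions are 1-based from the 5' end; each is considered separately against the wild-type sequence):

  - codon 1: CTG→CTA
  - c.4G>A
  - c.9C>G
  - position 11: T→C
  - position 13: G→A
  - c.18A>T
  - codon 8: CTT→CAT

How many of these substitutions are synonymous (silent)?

Codon 1: CTG (Leu) → CTA (Leu) — synonymous.
Codon 2: GTA (Val) → ATA (Ile) — missense.
Codon 3: GTC (Val) → GTG (Val) — synonymous.
Codon 4: GTG (Val) → GCG (Ala) — missense.
Codon 5: GCC (Ala) → ACC (Thr) — missense.
Codon 6: CAA (Gln) → CAT (His) — missense.
Codon 8: CTT (Leu) → CAT (His) — missense.
Synonymous: 2 of 7.

2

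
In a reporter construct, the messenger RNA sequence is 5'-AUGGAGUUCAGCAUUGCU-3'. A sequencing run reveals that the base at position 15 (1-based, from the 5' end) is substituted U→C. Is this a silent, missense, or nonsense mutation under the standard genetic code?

Position 15 falls in codon 5: AUU → Ile.
After the substitution the codon is AUC → Ile.
Both encode Ile, so the change is synonymous.

silent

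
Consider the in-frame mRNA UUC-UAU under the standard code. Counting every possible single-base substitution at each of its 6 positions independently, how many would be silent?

Codon 1 (UUC, Phe): 1 synonymous substitution.
Codon 2 (UAU, Tyr): 1 synonymous substitution.
Total: 1 + 1 = 2.

2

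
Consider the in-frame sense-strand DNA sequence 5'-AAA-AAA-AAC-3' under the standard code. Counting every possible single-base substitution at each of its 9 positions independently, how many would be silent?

3

Codon 1 (AAA, Lys): 1 synonymous substitution.
Codon 2 (AAA, Lys): 1 synonymous substitution.
Codon 3 (AAC, Asn): 1 synonymous substitution.
Total: 1 + 1 + 1 = 3.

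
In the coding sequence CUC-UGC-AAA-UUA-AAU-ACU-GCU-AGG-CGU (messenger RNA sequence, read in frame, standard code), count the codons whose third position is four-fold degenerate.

4

Codon 1 CUC (Leu): third position 4-fold.
Codon 2 UGC (Cys): third position 2-fold.
Codon 3 AAA (Lys): third position 2-fold.
Codon 4 UUA (Leu): third position 2-fold.
Codon 5 AAU (Asn): third position 2-fold.
Codon 6 ACU (Thr): third position 4-fold.
Codon 7 GCU (Ala): third position 4-fold.
Codon 8 AGG (Arg): third position 2-fold.
Codon 9 CGU (Arg): third position 4-fold.
Four-fold degenerate third positions: 4.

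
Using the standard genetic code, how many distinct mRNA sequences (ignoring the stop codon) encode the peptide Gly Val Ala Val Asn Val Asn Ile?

12288

Gly: 4 codons.
Val: 4 codons.
Ala: 4 codons.
Val: 4 codons.
Asn: 2 codons.
Val: 4 codons.
Asn: 2 codons.
Ile: 3 codons.
4 × 4 × 4 × 4 × 2 × 4 × 2 × 3 = 12288.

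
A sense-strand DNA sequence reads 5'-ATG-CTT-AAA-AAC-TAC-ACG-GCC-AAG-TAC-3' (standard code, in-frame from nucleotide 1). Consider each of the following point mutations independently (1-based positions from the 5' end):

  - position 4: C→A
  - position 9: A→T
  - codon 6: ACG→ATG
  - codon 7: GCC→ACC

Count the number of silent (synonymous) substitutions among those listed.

0

Codon 2: CTT (Leu) → ATT (Ile) — missense.
Codon 3: AAA (Lys) → AAT (Asn) — missense.
Codon 6: ACG (Thr) → ATG (Met) — missense.
Codon 7: GCC (Ala) → ACC (Thr) — missense.
Synonymous: 0 of 4.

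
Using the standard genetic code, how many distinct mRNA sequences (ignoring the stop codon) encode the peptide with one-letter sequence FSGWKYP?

768

Phe: 2 codons.
Ser: 6 codons.
Gly: 4 codons.
Trp: 1 codon.
Lys: 2 codons.
Tyr: 2 codons.
Pro: 4 codons.
2 × 6 × 4 × 1 × 2 × 2 × 4 = 768.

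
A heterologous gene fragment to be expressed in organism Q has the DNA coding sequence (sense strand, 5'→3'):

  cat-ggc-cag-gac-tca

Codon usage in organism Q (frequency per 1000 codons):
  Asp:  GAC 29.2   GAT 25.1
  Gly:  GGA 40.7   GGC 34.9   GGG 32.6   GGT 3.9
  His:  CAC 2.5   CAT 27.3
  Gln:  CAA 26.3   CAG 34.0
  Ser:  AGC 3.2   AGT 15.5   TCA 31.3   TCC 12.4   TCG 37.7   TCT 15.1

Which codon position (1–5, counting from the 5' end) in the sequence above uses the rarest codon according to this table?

Codon 1 CAT (His): 27.3 per 1000.
Codon 2 GGC (Gly): 34.9 per 1000.
Codon 3 CAG (Gln): 34.0 per 1000.
Codon 4 GAC (Asp): 29.2 per 1000.
Codon 5 TCA (Ser): 31.3 per 1000.
Lowest frequency is 27.3 at codon 1.

1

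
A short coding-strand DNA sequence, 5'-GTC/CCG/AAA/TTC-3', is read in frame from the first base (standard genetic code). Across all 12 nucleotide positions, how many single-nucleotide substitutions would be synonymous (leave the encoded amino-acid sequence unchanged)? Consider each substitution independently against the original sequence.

Codon 1 (GTC, Val): 3 synonymous substitutions.
Codon 2 (CCG, Pro): 3 synonymous substitutions.
Codon 3 (AAA, Lys): 1 synonymous substitution.
Codon 4 (TTC, Phe): 1 synonymous substitution.
Total: 3 + 3 + 1 + 1 = 8.

8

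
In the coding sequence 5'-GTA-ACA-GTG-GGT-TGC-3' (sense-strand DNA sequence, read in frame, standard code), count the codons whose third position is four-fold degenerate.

Codon 1 GTA (Val): third position 4-fold.
Codon 2 ACA (Thr): third position 4-fold.
Codon 3 GTG (Val): third position 4-fold.
Codon 4 GGT (Gly): third position 4-fold.
Codon 5 TGC (Cys): third position 2-fold.
Four-fold degenerate third positions: 4.

4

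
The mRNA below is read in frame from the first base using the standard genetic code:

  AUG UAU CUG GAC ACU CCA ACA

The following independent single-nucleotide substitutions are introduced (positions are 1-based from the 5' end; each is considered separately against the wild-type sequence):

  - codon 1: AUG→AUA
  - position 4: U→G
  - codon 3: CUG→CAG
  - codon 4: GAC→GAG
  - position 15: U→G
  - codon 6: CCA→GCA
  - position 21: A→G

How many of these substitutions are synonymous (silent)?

Codon 1: AUG (Met) → AUA (Ile) — missense.
Codon 2: UAU (Tyr) → GAU (Asp) — missense.
Codon 3: CUG (Leu) → CAG (Gln) — missense.
Codon 4: GAC (Asp) → GAG (Glu) — missense.
Codon 5: ACU (Thr) → ACG (Thr) — synonymous.
Codon 6: CCA (Pro) → GCA (Ala) — missense.
Codon 7: ACA (Thr) → ACG (Thr) — synonymous.
Synonymous: 2 of 7.

2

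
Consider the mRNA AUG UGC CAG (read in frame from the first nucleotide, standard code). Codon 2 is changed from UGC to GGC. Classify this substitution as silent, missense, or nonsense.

missense

Position 4 falls in codon 2: UGC → Cys.
After the substitution the codon is GGC → Gly.
Cys ≠ Gly, so this is a missense mutation.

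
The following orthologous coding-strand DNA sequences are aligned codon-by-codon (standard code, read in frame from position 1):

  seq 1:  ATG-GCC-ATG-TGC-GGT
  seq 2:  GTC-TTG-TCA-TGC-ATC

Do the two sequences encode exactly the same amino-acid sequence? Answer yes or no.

no

Codon 1: ATG Met / GTC Val — nonsynonymous.
Codon 2: GCC Ala / TTG Leu — nonsynonymous.
Codon 3: ATG Met / TCA Ser — nonsynonymous.
Codon 4: TGC Cys / TGC Cys — identical.
Codon 5: GGT Gly / ATC Ile — nonsynonymous.
Nonsynonymous differences: 4 → different protein.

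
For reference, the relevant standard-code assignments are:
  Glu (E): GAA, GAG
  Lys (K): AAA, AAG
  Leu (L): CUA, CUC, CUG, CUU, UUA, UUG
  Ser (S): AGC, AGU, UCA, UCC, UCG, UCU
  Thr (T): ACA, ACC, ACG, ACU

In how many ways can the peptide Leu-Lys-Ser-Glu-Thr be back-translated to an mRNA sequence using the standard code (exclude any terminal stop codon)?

Leu: 6 codons.
Lys: 2 codons.
Ser: 6 codons.
Glu: 2 codons.
Thr: 4 codons.
6 × 2 × 6 × 2 × 4 = 576.

576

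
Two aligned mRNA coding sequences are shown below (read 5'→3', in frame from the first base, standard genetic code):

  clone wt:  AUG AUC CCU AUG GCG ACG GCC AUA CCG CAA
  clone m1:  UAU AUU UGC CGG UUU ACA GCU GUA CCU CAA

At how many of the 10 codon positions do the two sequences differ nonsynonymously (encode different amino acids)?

5

Codon 1: AUG Met / UAU Tyr — nonsynonymous.
Codon 2: AUC Ile / AUU Ile — synonymous.
Codon 3: CCU Pro / UGC Cys — nonsynonymous.
Codon 4: AUG Met / CGG Arg — nonsynonymous.
Codon 5: GCG Ala / UUU Phe — nonsynonymous.
Codon 6: ACG Thr / ACA Thr — synonymous.
Codon 7: GCC Ala / GCU Ala — synonymous.
Codon 8: AUA Ile / GUA Val — nonsynonymous.
Codon 9: CCG Pro / CCU Pro — synonymous.
Codon 10: CAA Gln / CAA Gln — identical.
Nonsynonymous differences: 5.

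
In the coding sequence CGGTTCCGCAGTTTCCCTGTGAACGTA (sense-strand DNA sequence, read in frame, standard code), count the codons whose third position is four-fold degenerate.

Codon 1 CGG (Arg): third position 4-fold.
Codon 2 TTC (Phe): third position 2-fold.
Codon 3 CGC (Arg): third position 4-fold.
Codon 4 AGT (Ser): third position 2-fold.
Codon 5 TTC (Phe): third position 2-fold.
Codon 6 CCT (Pro): third position 4-fold.
Codon 7 GTG (Val): third position 4-fold.
Codon 8 AAC (Asn): third position 2-fold.
Codon 9 GTA (Val): third position 4-fold.
Four-fold degenerate third positions: 5.

5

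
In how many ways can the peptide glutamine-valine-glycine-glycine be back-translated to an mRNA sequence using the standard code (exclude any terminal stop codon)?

Gln: 2 codons.
Val: 4 codons.
Gly: 4 codons.
Gly: 4 codons.
2 × 4 × 4 × 4 = 128.

128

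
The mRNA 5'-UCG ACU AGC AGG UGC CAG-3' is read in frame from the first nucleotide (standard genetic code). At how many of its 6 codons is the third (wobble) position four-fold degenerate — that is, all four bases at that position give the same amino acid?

Codon 1 UCG (Ser): third position 4-fold.
Codon 2 ACU (Thr): third position 4-fold.
Codon 3 AGC (Ser): third position 2-fold.
Codon 4 AGG (Arg): third position 2-fold.
Codon 5 UGC (Cys): third position 2-fold.
Codon 6 CAG (Gln): third position 2-fold.
Four-fold degenerate third positions: 2.

2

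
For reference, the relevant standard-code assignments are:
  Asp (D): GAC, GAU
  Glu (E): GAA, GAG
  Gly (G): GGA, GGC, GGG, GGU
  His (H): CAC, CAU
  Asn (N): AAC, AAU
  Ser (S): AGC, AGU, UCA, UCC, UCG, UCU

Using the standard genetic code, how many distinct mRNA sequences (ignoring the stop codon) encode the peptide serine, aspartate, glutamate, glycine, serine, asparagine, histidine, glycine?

9216

Ser: 6 codons.
Asp: 2 codons.
Glu: 2 codons.
Gly: 4 codons.
Ser: 6 codons.
Asn: 2 codons.
His: 2 codons.
Gly: 4 codons.
6 × 2 × 2 × 4 × 6 × 2 × 2 × 4 = 9216.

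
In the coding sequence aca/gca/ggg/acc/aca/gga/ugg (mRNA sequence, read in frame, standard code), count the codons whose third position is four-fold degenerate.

Codon 1 ACA (Thr): third position 4-fold.
Codon 2 GCA (Ala): third position 4-fold.
Codon 3 GGG (Gly): third position 4-fold.
Codon 4 ACC (Thr): third position 4-fold.
Codon 5 ACA (Thr): third position 4-fold.
Codon 6 GGA (Gly): third position 4-fold.
Codon 7 UGG (Trp): third position 1-fold.
Four-fold degenerate third positions: 6.

6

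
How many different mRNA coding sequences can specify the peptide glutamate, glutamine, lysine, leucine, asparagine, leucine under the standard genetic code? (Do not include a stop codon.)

Glu: 2 codons.
Gln: 2 codons.
Lys: 2 codons.
Leu: 6 codons.
Asn: 2 codons.
Leu: 6 codons.
2 × 2 × 2 × 6 × 2 × 6 = 576.

576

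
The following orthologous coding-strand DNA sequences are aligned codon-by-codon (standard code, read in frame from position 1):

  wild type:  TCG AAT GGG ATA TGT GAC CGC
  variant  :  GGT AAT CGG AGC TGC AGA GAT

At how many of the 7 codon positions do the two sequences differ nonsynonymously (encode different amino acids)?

5

Codon 1: TCG Ser / GGT Gly — nonsynonymous.
Codon 2: AAT Asn / AAT Asn — identical.
Codon 3: GGG Gly / CGG Arg — nonsynonymous.
Codon 4: ATA Ile / AGC Ser — nonsynonymous.
Codon 5: TGT Cys / TGC Cys — synonymous.
Codon 6: GAC Asp / AGA Arg — nonsynonymous.
Codon 7: CGC Arg / GAT Asp — nonsynonymous.
Nonsynonymous differences: 5.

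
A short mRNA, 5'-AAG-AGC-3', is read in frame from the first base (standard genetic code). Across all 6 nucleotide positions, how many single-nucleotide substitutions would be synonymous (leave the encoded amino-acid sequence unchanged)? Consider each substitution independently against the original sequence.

2

Codon 1 (AAG, Lys): 1 synonymous substitution.
Codon 2 (AGC, Ser): 1 synonymous substitution.
Total: 1 + 1 = 2.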